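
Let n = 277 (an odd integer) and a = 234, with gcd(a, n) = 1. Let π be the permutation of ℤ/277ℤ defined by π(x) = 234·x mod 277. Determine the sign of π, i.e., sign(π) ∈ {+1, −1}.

Trace 250: π^k(250) = [250, 53, 214, 216, 130, 227, 211] for k=0..6.
The orbit structure of x ↦ 234x mod 277: 2 orbits of sizes [276, 1].
277 − 2 = 275 transpositions; sign(π) = (−1)^275 = -1.

-1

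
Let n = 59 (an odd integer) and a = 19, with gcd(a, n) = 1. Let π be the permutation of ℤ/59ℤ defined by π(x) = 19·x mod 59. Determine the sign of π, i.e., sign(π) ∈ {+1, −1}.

+1

Start at x=4: 4 → 17 → 28 → 1 → 19 → 7 → 15 → … (one orbit).
The orbit structure of x ↦ 19x mod 59: 3 orbits of sizes [29, 29, 1].
Σ(ℓ_i−1) = 59−3 = 56; sign = (−1)^56 = +1.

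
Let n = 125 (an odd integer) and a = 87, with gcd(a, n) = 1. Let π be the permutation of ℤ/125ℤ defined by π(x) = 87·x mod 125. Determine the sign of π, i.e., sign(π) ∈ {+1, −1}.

Start at x=54: 54 → 73 → 101 → 37 → 94 → 53 → 111 → … (one orbit).
Cycle type of π: 100 + 20 + 4 + 1; total 4 cycles.
With 4 cycles on 125 points, sign = (−1)^{125−4} = -1.

-1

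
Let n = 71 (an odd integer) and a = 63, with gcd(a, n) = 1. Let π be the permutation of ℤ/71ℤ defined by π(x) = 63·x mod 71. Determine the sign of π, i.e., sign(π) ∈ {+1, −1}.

Orbit of 15 under x↦63x: [15, 22, 37, 59, 25, 13, 38]… (length divides ord_71(63)).
Cycle lengths of π_63 on ℤ/71ℤ: [70, 1]; 2 cycles in total.
n − c = 71 − 2 = 69; sign = (−1)^69 = -1.

-1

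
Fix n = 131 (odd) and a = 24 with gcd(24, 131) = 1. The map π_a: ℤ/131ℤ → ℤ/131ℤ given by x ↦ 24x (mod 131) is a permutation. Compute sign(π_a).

-1

Orbit of 86 under x↦24x: [86, 99, 18, 39, 19, 63, 71]… (length divides ord_131(24)).
π_24 has 6 disjoint cycles with lengths [26, 26, 26, 26, 26, 1] on {0,…,130}.
sign(π) = (−1)^{n − #cycles} = (−1)^{131−6} = (−1)^125 = -1.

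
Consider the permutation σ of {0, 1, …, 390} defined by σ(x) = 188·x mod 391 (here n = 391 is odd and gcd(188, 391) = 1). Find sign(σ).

Orbit of 188 under x↦188x: [188, 154, 18, 256, 35, 324, 307]… (length divides ord_391(188)).
Cycle type of π: 11×34 + 1×17; total 51 cycles.
n − c = 391 − 51 = 340; sign = (−1)^340 = +1.
Via Zolotarev, sign(π_{188}) = (188|391) = +1.

+1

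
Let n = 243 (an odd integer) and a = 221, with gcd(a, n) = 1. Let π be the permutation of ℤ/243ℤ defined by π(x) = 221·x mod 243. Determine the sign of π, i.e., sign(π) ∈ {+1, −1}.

-1

Orbit of 47 under x↦221x: [47, 181, 149, 124, 188, 238, 110]… (length divides ord_243(221)).
Cycle lengths of π_221 on ℤ/243ℤ: [162, 54, 18, 6, 2, 1]; 6 cycles in total.
sign(π) = (−1)^{n − #cycles} = (−1)^{243−6} = (−1)^237 = -1.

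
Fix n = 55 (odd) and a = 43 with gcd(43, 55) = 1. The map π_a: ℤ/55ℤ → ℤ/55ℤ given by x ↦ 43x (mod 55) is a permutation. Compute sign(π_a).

Orbit of 32 under x↦43x: [32, 1, 43, 34]… (length divides ord_55(43)).
Decompose π into cycles: lengths [4, 4, 4, 4, 4, 4, 4, 4, 4, 4, 4, 2, 2, 2, 2, 2, 1] (17 cycles, including the fixed point 0).
With 17 cycles on 55 points, sign = (−1)^{55−17} = +1.
Zolotarev: (43|55) = +1, matching the cycle-count sign.

+1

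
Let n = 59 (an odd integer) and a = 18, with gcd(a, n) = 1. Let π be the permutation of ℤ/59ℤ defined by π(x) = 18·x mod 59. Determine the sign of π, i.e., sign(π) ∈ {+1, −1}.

-1

Orbit of 41 under x↦18x: [41, 30, 9, 44, 25, 37, 17]… (length divides ord_59(18)).
Cycle lengths of π_18 on ℤ/59ℤ: [58, 1]; 2 cycles in total.
2 cycles on 59: each ℓ→(−1)^(ℓ−1), product (−1)^57 = -1.
(18|59)_J = -1 (Zolotarev's lemma cross-check).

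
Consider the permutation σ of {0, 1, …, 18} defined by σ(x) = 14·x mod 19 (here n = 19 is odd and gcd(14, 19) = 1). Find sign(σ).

-1

Start at x=5: 5 → 13 → 11 → 2 → 9 → 12 → 16 → … (one orbit).
Cycle lengths of π_14 on ℤ/19ℤ: [18, 1]; 2 cycles in total.
sign(π) = (−1)^{n − #cycles} = (−1)^{19−2} = (−1)^17 = -1.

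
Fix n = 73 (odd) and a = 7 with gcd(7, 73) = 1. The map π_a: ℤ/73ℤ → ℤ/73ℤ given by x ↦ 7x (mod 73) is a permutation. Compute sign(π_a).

-1

Start at x=22: 22 → 8 → 56 → 27 → 43 → 9 → 63 → … (one orbit).
Cycle lengths of π_7 on ℤ/73ℤ: [24, 24, 24, 1]; 4 cycles in total.
sign(π) = (−1)^{n − #cycles} = (−1)^{73−4} = (−1)^69 = -1.
Check: (7/73) = -1 by Zolotarev.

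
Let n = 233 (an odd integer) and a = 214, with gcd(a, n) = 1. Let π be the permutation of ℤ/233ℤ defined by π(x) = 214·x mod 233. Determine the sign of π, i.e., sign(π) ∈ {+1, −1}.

Trace 19: π^k(19) = [19, 105, 102, 159, 8, 81, 92] for k=0..6.
π_214 has 5 disjoint cycles with lengths [58, 58, 58, 58, 1] on {0,…,232}.
5 cycles on 233: each ℓ→(−1)^(ℓ−1), product (−1)^228 = +1.

+1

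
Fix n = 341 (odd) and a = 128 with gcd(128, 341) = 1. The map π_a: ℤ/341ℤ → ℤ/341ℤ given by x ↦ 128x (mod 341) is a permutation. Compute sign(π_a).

-1

Trace 64: π^k(64) = [64, 8, 1, 128, 16, 2, 256] for k=0..6.
Decompose π into cycles: lengths [10, 10, 10, 10, 10, 10, 10, 10, 10, 10, 10, 10, 10, 10, 10, 10, 10, 10, 10, 10, 10, 10, 10, 10, 10, 10, 10, 10, 10, 10, 10, 5, 5, 5, 5, 5, 5, 1] (38 cycles, including the fixed point 0).
38 cycles on 341: each ℓ→(−1)^(ℓ−1), product (−1)^303 = -1.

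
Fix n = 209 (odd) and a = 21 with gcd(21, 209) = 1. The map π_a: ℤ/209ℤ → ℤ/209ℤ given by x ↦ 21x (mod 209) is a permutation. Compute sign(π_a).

Start at x=21: 21 → 23 → 65 → 111 → 32 → 45 → 109 → … (one orbit).
17 cycles of lengths [18, 18, 18, 18, 18, 18, 18, 18, 18, 18, 18, 2, 2, 2, 2, 2, 1].
209 − 17 = 192 transpositions; sign(π) = (−1)^192 = +1.

+1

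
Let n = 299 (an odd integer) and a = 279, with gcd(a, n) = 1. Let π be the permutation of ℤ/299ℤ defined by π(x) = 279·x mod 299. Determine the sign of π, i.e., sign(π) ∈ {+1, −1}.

-1

Orbit of 269 under x↦279x: [269, 2, 259, 202, 146, 70, 95]… (length divides ord_299(279)).
Decompose π into cycles: lengths [132, 132, 12, 11, 11, 1] (6 cycles, including the fixed point 0).
With 6 cycles on 299 points, sign = (−1)^{299−6} = -1.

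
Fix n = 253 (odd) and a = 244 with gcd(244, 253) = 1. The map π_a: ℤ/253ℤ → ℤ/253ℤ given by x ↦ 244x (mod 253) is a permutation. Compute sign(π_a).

+1

Trace 70: π^k(70) = [70, 129, 104, 76, 75, 84, 3] for k=0..6.
5 cycles of lengths [110, 110, 22, 10, 1].
253 − 5 = 248 transpositions; sign(π) = (−1)^248 = +1.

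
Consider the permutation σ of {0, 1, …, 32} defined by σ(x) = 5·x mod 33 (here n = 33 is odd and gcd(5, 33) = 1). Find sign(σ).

-1

Trace 26: π^k(26) = [26, 31, 23, 16, 14, 4, 20] for k=0..6.
Cycle lengths of π_5 on ℤ/33ℤ: [10, 10, 5, 5, 2, 1]; 6 cycles in total.
With 6 cycles on 33 points, sign = (−1)^{33−6} = -1.
The Jacobi symbol (5|33) = -1 (Zolotarev) agrees.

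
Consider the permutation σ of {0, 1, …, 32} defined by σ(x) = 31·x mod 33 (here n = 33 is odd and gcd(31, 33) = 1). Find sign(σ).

+1

Trace 31: π^k(31) = [31, 4, 25, 16, 1] for k=0..4.
Cycle type of π: 5×6 + 1×3; total 9 cycles.
n − c = 33 − 9 = 24; sign = (−1)^24 = +1.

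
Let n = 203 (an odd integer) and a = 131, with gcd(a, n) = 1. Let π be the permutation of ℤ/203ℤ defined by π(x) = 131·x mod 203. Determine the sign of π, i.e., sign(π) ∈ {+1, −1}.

+1

Trace 183: π^k(183) = [183, 19, 53, 41, 93, 3, 190] for k=0..6.
Cycle type of π: 84×2 + 28 + 6 + 1; total 5 cycles.
sign(π) = (−1)^{n − #cycles} = (−1)^{203−5} = (−1)^198 = +1.
Zolotarev: (131|203) = +1, matching the cycle-count sign.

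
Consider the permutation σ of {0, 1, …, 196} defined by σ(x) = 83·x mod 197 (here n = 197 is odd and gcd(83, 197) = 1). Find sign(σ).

Orbit of 164 under x↦83x: [164, 19, 1, 83, 191, 93, 36]… (length divides ord_197(83)).
Cycle lengths of π_83 on ℤ/197ℤ: [14, 14, 14, 14, 14, 14, 14, 14, 14, 14, 14, 14, 14, 14, 1]; 15 cycles in total.
15 cycles on 197: each ℓ→(−1)^(ℓ−1), product (−1)^182 = +1.
Zolotarev: (83|197) = +1, matching the cycle-count sign.

+1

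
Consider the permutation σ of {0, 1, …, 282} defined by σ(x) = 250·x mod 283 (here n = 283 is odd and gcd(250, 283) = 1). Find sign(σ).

Trace 54: π^k(54) = [54, 199, 225, 216, 230, 51, 15] for k=0..6.
7 cycles of lengths [47, 47, 47, 47, 47, 47, 1].
Σ(ℓ_i−1) = 283−7 = 276; sign = (−1)^276 = +1.
Zolotarev: (250|283) = +1, matching the cycle-count sign.

+1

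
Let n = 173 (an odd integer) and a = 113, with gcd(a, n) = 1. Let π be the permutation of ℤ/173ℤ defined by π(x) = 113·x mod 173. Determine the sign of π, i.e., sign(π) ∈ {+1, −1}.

+1

Orbit of 81 under x↦113x: [81, 157, 95, 9, 152, 49, 1]… (length divides ord_173(113)).
π_113 has 3 disjoint cycles with lengths [86, 86, 1] on {0,…,172}.
Σ(ℓ_i−1) = 173−3 = 170; sign = (−1)^170 = +1.
Zolotarev: (113|173) = +1, matching the cycle-count sign.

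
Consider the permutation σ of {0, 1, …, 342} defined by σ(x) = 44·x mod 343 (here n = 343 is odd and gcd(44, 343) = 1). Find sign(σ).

+1

Start at x=71: 71 → 37 → 256 → 288 → 324 → 193 → 260 → … (one orbit).
7 cycles of lengths [147, 147, 21, 21, 3, 3, 1].
Σ(ℓ_i−1) = 343−7 = 336; sign = (−1)^336 = +1.
Check: (44/343) = +1 by Zolotarev.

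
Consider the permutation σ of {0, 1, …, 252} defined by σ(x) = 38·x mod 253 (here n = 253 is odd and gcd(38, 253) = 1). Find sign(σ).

-1

Start at x=49: 49 → 91 → 169 → 97 → 144 → 159 → 223 → … (one orbit).
Decompose π into cycles: lengths [110, 110, 22, 5, 5, 1] (6 cycles, including the fixed point 0).
n − c = 253 − 6 = 247; sign = (−1)^247 = -1.
(38|253)_J = -1 (Zolotarev's lemma cross-check).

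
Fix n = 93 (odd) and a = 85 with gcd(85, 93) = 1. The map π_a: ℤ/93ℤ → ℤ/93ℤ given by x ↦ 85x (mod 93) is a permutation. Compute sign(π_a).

-1

Start at x=46: 46 → 4 → 61 → 70 → 91 → 16 → 58 → … (one orbit).
Cycle lengths of π_85 on ℤ/93ℤ: [10, 10, 10, 10, 10, 10, 10, 10, 10, 1, 1, 1]; 12 cycles in total.
sign(π) = (−1)^{n − #cycles} = (−1)^{93−12} = (−1)^81 = -1.
Check: (85/93) = -1 by Zolotarev.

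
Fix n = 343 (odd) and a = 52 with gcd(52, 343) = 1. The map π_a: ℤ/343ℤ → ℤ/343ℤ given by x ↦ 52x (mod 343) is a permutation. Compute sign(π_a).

-1

Trace 281: π^k(281) = [281, 206, 79, 335, 270, 320, 176] for k=0..6.
π_52 has 4 disjoint cycles with lengths [294, 42, 6, 1] on {0,…,342}.
n − c = 343 − 4 = 339; sign = (−1)^339 = -1.
Check: (52/343) = -1 by Zolotarev.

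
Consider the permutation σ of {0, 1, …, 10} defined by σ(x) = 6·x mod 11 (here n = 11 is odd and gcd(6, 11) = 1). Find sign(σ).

Trace 1: π^k(1) = [1, 6, 3, 7, 9, 10, 5] for k=0..6.
Decompose π into cycles: lengths [10, 1] (2 cycles, including the fixed point 0).
n − c = 11 − 2 = 9; sign = (−1)^9 = -1.

-1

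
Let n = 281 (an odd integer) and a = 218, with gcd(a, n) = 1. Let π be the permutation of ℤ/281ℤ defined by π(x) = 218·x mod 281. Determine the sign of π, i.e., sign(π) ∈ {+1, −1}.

+1

Start at x=86: 86 → 202 → 200 → 45 → 256 → 170 → 249 → … (one orbit).
π_218 has 5 disjoint cycles with lengths [70, 70, 70, 70, 1] on {0,…,280}.
With 5 cycles on 281 points, sign = (−1)^{281−5} = +1.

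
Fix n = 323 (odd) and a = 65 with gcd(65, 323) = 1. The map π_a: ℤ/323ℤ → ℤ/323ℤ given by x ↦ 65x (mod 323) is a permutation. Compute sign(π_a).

+1

Orbit of 172 under x↦65x: [172, 198, 273, 303, 315, 126, 115]… (length divides ord_323(65)).
Decompose π into cycles: lengths [48, 48, 48, 48, 48, 48, 16, 6, 6, 6, 1] (11 cycles, including the fixed point 0).
Σ(ℓ_i−1) = 323−11 = 312; sign = (−1)^312 = +1.
(65|323)_J = +1 (Zolotarev's lemma cross-check).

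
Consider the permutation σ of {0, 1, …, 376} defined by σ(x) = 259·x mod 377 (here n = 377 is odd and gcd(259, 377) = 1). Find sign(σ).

Start at x=155: 155 → 183 → 272 → 326 → 363 → 144 → 350 → … (one orbit).
Cycle lengths of π_259 on ℤ/377ℤ: [28, 28, 28, 28, 28, 28, 28, 28, 28, 28, 28, 28, 28, 2, 2, 2, 2, 2, 2, 1]; 20 cycles in total.
sign(π) = (−1)^{n − #cycles} = (−1)^{377−20} = (−1)^357 = -1.

-1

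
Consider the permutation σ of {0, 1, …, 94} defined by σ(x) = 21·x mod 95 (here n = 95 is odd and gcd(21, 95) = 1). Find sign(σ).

Start at x=91: 91 → 11 → 41 → 6 → 31 → 81 → 86 → … (one orbit).
Decompose π into cycles: lengths [18, 18, 18, 18, 18, 1, 1, 1, 1, 1] (10 cycles, including the fixed point 0).
10 cycles on 95: each ℓ→(−1)^(ℓ−1), product (−1)^85 = -1.

-1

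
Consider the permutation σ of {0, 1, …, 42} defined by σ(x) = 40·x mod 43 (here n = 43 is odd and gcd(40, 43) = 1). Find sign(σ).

Trace 16: π^k(16) = [16, 38, 15, 41, 6, 25, 11] for k=0..6.
Decompose π into cycles: lengths [21, 21, 1] (3 cycles, including the fixed point 0).
3 cycles on 43: each ℓ→(−1)^(ℓ−1), product (−1)^40 = +1.

+1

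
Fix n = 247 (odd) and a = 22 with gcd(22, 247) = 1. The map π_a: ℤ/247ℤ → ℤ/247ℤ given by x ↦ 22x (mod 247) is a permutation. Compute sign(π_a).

Start at x=235: 235 → 230 → 120 → 170 → 35 → 29 → 144 → … (one orbit).
Cycle lengths of π_22 on ℤ/247ℤ: [18, 18, 18, 18, 18, 18, 18, 18, 18, 18, 18, 18, 18, 3, 3, 3, 3, 1]; 18 cycles in total.
Σ(ℓ_i−1) = 247−18 = 229; sign = (−1)^229 = -1.
Zolotarev: (22|247) = -1, matching the cycle-count sign.

-1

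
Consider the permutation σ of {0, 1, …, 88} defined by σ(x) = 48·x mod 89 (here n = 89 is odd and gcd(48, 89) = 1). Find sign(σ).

-1

Start at x=63: 63 → 87 → 82 → 20 → 70 → 67 → 12 → … (one orbit).
Cycle lengths of π_48 on ℤ/89ℤ: [88, 1]; 2 cycles in total.
2 cycles on 89: each ℓ→(−1)^(ℓ−1), product (−1)^87 = -1.
Check: (48/89) = -1 by Zolotarev.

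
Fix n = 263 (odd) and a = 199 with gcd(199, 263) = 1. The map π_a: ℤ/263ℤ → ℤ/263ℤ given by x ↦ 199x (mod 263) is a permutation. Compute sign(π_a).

Orbit of 210 under x↦199x: [210, 236, 150, 131, 32, 56, 98]… (length divides ord_263(199)).
2 cycles of lengths [262, 1].
With 2 cycles on 263 points, sign = (−1)^{263−2} = -1.
Check: (199/263) = -1 by Zolotarev.

-1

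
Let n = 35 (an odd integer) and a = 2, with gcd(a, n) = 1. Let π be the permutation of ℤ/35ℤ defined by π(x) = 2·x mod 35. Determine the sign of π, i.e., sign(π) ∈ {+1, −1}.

-1

Orbit of 9 under x↦2x: [9, 18, 1, 2, 4, 8, 16]… (length divides ord_35(2)).
Decompose π into cycles: lengths [12, 12, 4, 3, 3, 1] (6 cycles, including the fixed point 0).
Σ(ℓ_i−1) = 35−6 = 29; sign = (−1)^29 = -1.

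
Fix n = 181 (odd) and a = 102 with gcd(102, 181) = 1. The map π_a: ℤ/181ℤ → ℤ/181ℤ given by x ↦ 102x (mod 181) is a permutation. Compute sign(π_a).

+1

Orbit of 44 under x↦102x: [44, 144, 27, 39, 177, 135, 14]… (length divides ord_181(102)).
5 cycles of lengths [45, 45, 45, 45, 1].
sign(π) = (−1)^{n − #cycles} = (−1)^{181−5} = (−1)^176 = +1.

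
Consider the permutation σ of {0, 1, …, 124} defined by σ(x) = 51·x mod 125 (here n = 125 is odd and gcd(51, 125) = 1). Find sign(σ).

+1

Start at x=26: 26 → 76 → 1 → 51 → 101 → 26 (one orbit).
Cycle type of π: 5×20 + 1×25; total 45 cycles.
With 45 cycles on 125 points, sign = (−1)^{125−45} = +1.
Via Zolotarev, sign(π_{51}) = (51|125) = +1.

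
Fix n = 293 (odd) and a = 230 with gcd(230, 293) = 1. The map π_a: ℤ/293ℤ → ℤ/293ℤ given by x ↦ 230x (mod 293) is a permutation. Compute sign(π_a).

Trace 27: π^k(27) = [27, 57, 218, 37, 13, 60, 29] for k=0..6.
Cycle type of π: 292 + 1; total 2 cycles.
Σ(ℓ_i−1) = 293−2 = 291; sign = (−1)^291 = -1.
The Jacobi symbol (230|293) = -1 (Zolotarev) agrees.

-1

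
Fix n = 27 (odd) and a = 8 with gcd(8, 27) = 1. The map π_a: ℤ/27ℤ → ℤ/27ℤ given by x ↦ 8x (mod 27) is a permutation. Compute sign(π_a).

Start at x=8: 8 → 10 → 26 → 19 → 17 → 1 → 8 (one orbit).
Cycle lengths of π_8 on ℤ/27ℤ: [6, 6, 6, 2, 2, 2, 2, 1]; 8 cycles in total.
sign(π) = (−1)^{n − #cycles} = (−1)^{27−8} = (−1)^19 = -1.
The Jacobi symbol (8|27) = -1 (Zolotarev) agrees.

-1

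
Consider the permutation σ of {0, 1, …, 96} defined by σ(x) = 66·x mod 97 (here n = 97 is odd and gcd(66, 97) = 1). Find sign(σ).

+1

Orbit of 11 under x↦66x: [11, 47, 95, 62, 18, 24, 32]… (length divides ord_97(66)).
Cycle lengths of π_66 on ℤ/97ℤ: [48, 48, 1]; 3 cycles in total.
n − c = 97 − 3 = 94; sign = (−1)^94 = +1.
Zolotarev: (66|97) = +1, matching the cycle-count sign.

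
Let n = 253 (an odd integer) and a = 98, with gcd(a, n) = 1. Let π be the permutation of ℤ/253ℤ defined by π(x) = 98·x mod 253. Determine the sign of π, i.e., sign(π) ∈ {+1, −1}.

-1

Trace 54: π^k(54) = [54, 232, 219, 210, 87, 177, 142] for k=0..6.
Cycle type of π: 22×10 + 11×2 + 2×5 + 1; total 18 cycles.
n − c = 253 − 18 = 235; sign = (−1)^235 = -1.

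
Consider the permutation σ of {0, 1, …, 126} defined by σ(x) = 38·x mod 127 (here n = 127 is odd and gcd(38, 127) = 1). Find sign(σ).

Start at x=94: 94 → 16 → 100 → 117 → 1 → 38 → 47 → … (one orbit).
The orbit structure of x ↦ 38x mod 127: 7 orbits of sizes [21, 21, 21, 21, 21, 21, 1].
n − c = 127 − 7 = 120; sign = (−1)^120 = +1.

+1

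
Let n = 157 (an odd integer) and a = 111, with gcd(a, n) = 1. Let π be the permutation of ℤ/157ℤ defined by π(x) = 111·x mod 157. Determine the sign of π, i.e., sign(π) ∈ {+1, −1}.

+1

Orbit of 58 under x↦111x: [58, 1, 111, 75, 4, 130, 143]… (length divides ord_157(111)).
Decompose π into cycles: lengths [26, 26, 26, 26, 26, 26, 1] (7 cycles, including the fixed point 0).
Σ(ℓ_i−1) = 157−7 = 150; sign = (−1)^150 = +1.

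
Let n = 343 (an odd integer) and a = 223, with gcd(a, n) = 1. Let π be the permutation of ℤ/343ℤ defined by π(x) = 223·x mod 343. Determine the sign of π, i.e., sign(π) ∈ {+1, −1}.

-1

Orbit of 307 under x↦223x: [307, 204, 216, 148, 76, 141, 230]… (length divides ord_343(223)).
Decompose π into cycles: lengths [98, 98, 98, 14, 14, 14, 2, 2, 2, 1] (10 cycles, including the fixed point 0).
n − c = 343 − 10 = 333; sign = (−1)^333 = -1.
(223|343)_J = -1 (Zolotarev's lemma cross-check).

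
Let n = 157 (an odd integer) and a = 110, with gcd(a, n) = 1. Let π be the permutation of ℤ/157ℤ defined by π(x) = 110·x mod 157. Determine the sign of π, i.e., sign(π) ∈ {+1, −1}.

+1

Trace 90: π^k(90) = [90, 9, 48, 99, 57, 147, 156] for k=0..6.
Cycle type of π: 78×2 + 1; total 3 cycles.
With 3 cycles on 157 points, sign = (−1)^{157−3} = +1.
Check: (110/157) = +1 by Zolotarev.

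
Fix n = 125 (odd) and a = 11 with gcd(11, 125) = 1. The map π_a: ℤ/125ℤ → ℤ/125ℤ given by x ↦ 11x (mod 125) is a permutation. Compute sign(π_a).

+1

Orbit of 1 under x↦11x: [1, 11, 121, 81, 16, 51, 61]… (length divides ord_125(11)).
13 cycles of lengths [25, 25, 25, 25, 5, 5, 5, 5, 1, 1, 1, 1, 1].
sign(π) = (−1)^{n − #cycles} = (−1)^{125−13} = (−1)^112 = +1.
Check: (11/125) = +1 by Zolotarev.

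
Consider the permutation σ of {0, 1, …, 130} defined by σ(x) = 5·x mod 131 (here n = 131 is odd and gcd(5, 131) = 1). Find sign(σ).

+1

Start at x=21: 21 → 105 → 1 → 5 → 25 → 125 → 101 → … (one orbit).
π_5 has 3 disjoint cycles with lengths [65, 65, 1] on {0,…,130}.
131 − 3 = 128 transpositions; sign(π) = (−1)^128 = +1.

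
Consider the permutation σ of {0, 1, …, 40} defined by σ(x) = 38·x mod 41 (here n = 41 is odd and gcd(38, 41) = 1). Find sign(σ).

Orbit of 9 under x↦38x: [9, 14, 40, 3, 32, 27, 1]… (length divides ord_41(38)).
Decompose π into cycles: lengths [8, 8, 8, 8, 8, 1] (6 cycles, including the fixed point 0).
sign(π) = (−1)^{n − #cycles} = (−1)^{41−6} = (−1)^35 = -1.
(38|41)_J = -1 (Zolotarev's lemma cross-check).

-1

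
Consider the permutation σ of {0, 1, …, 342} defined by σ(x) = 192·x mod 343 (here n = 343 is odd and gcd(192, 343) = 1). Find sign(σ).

-1

Trace 279: π^k(279) = [279, 60, 201, 176, 178, 219, 202] for k=0..6.
Decompose π into cycles: lengths [294, 42, 6, 1] (4 cycles, including the fixed point 0).
343 − 4 = 339 transpositions; sign(π) = (−1)^339 = -1.
Via Zolotarev, sign(π_{192}) = (192|343) = -1.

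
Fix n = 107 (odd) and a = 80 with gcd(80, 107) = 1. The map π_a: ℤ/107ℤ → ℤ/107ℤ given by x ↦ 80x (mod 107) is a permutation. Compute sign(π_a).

-1

Trace 28: π^k(28) = [28, 100, 82, 33, 72, 89, 58] for k=0..6.
2 cycles of lengths [106, 1].
n − c = 107 − 2 = 105; sign = (−1)^105 = -1.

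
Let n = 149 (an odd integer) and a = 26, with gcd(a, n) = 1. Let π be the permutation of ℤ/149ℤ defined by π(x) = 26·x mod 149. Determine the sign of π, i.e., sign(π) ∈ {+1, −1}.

+1

Start at x=132: 132 → 5 → 130 → 102 → 119 → 114 → 133 → … (one orbit).
3 cycles of lengths [74, 74, 1].
3 cycles on 149: each ℓ→(−1)^(ℓ−1), product (−1)^146 = +1.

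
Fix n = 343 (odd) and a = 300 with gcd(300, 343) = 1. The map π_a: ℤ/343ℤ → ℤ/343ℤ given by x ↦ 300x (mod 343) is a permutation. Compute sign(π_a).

Trace 302: π^k(302) = [302, 48, 337, 258, 225, 272, 309] for k=0..6.
10 cycles of lengths [98, 98, 98, 14, 14, 14, 2, 2, 2, 1].
With 10 cycles on 343 points, sign = (−1)^{343−10} = -1.

-1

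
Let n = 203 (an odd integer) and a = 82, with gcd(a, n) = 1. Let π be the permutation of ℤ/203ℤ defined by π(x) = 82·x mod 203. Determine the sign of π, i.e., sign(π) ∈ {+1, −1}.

Orbit of 25 under x↦82x: [25, 20, 16, 94, 197, 117, 53]… (length divides ord_203(82)).
Cycle type of π: 42×4 + 7×4 + 6 + 1; total 10 cycles.
Σ(ℓ_i−1) = 203−10 = 193; sign = (−1)^193 = -1.
Via Zolotarev, sign(π_{82}) = (82|203) = -1.

-1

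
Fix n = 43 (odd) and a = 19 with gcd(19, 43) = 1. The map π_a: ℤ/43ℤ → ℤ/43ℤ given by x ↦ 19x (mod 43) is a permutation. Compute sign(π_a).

-1

Trace 39: π^k(39) = [39, 10, 18, 41, 5, 9, 42] for k=0..6.
Cycle type of π: 42 + 1; total 2 cycles.
43 − 2 = 41 transpositions; sign(π) = (−1)^41 = -1.
(19|43)_J = -1 (Zolotarev's lemma cross-check).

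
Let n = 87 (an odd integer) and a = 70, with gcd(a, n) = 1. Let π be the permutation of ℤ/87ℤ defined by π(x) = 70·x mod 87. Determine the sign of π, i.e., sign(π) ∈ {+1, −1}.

-1

Trace 1: π^k(1) = [1, 70, 28, 46] for k=0..3.
The orbit structure of x ↦ 70x mod 87: 24 orbits of sizes [4, 4, 4, 4, 4, 4, 4, 4, 4, 4, 4, 4, 4, 4, 4, 4, 4, 4, 4, 4, 4, 1, 1, 1].
87 − 24 = 63 transpositions; sign(π) = (−1)^63 = -1.
Zolotarev: (70|87) = -1, matching the cycle-count sign.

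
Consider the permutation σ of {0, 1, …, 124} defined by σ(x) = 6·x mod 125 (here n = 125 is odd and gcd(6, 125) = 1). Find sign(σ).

+1

Trace 51: π^k(51) = [51, 56, 86, 16, 96, 76, 81] for k=0..6.
The orbit structure of x ↦ 6x mod 125: 13 orbits of sizes [25, 25, 25, 25, 5, 5, 5, 5, 1, 1, 1, 1, 1].
13 cycles on 125: each ℓ→(−1)^(ℓ−1), product (−1)^112 = +1.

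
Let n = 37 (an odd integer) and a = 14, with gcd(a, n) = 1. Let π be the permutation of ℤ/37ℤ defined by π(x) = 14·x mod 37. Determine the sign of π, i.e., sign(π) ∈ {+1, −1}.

Orbit of 1 under x↦14x: [1, 14, 11, 6, 10, 29, 36]… (length divides ord_37(14)).
Decompose π into cycles: lengths [12, 12, 12, 1] (4 cycles, including the fixed point 0).
37 − 4 = 33 transpositions; sign(π) = (−1)^33 = -1.
Check: (14/37) = -1 by Zolotarev.

-1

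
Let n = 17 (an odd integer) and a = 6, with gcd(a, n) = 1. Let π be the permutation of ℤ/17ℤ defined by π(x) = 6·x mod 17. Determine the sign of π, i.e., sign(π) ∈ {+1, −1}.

Orbit of 11 under x↦6x: [11, 15, 5, 13, 10, 9, 3]… (length divides ord_17(6)).
Cycle type of π: 16 + 1; total 2 cycles.
sign(π) = (−1)^{n − #cycles} = (−1)^{17−2} = (−1)^15 = -1.

-1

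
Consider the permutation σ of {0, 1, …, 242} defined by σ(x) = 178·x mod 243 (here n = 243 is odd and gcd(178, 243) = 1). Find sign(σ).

Trace 1: π^k(1) = [1, 178, 94, 208, 88, 112, 10] for k=0..6.
π_178 has 11 disjoint cycles with lengths [81, 81, 27, 27, 9, 9, 3, 3, 1, 1, 1] on {0,…,242}.
sign(π) = (−1)^{n − #cycles} = (−1)^{243−11} = (−1)^232 = +1.

+1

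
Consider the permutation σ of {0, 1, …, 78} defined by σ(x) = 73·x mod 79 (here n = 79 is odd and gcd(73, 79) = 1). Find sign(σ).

+1

Orbit of 5 under x↦73x: [5, 49, 22, 26, 2, 67, 72]… (length divides ord_79(73)).
3 cycles of lengths [39, 39, 1].
sign(π) = (−1)^{n − #cycles} = (−1)^{79−3} = (−1)^76 = +1.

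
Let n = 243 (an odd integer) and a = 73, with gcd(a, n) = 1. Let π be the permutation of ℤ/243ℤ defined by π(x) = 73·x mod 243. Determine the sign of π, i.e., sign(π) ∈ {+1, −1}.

+1

Start at x=28: 28 → 100 → 10 → 1 → 73 → 226 → 217 → … (one orbit).
Decompose π into cycles: lengths [27, 27, 27, 27, 27, 27, 9, 9, 9, 9, 9, 9, 3, 3, 3, 3, 3, 3, 1, 1, 1, 1, 1, 1, 1, 1, 1] (27 cycles, including the fixed point 0).
n − c = 243 − 27 = 216; sign = (−1)^216 = +1.
Zolotarev: (73|243) = +1, matching the cycle-count sign.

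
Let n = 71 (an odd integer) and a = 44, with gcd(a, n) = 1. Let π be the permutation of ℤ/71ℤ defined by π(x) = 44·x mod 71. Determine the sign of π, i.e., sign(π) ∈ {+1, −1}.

-1

Trace 50: π^k(50) = [50, 70, 27, 52, 16, 65, 20] for k=0..6.
Decompose π into cycles: lengths [70, 1] (2 cycles, including the fixed point 0).
71 − 2 = 69 transpositions; sign(π) = (−1)^69 = -1.
Via Zolotarev, sign(π_{44}) = (44|71) = -1.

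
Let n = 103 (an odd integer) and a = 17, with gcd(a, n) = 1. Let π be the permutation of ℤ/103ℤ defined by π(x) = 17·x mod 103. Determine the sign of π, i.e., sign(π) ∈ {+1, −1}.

+1

Orbit of 23 under x↦17x: [23, 82, 55, 8, 33, 46, 61]… (length divides ord_103(17)).
π_17 has 3 disjoint cycles with lengths [51, 51, 1] on {0,…,102}.
Σ(ℓ_i−1) = 103−3 = 100; sign = (−1)^100 = +1.
The Jacobi symbol (17|103) = +1 (Zolotarev) agrees.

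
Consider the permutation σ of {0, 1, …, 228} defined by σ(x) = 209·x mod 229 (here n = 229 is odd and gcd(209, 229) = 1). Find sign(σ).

+1

Orbit of 225 under x↦209x: [225, 80, 3, 169, 55, 45, 16]… (length divides ord_229(209)).
The orbit structure of x ↦ 209x mod 229: 3 orbits of sizes [114, 114, 1].
3 cycles on 229: each ℓ→(−1)^(ℓ−1), product (−1)^226 = +1.
Check: (209/229) = +1 by Zolotarev.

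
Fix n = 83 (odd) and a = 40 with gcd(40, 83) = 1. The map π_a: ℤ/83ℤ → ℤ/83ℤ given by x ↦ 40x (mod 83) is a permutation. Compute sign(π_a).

Orbit of 29 under x↦40x: [29, 81, 3, 37, 69, 21, 10]… (length divides ord_83(40)).
Decompose π into cycles: lengths [41, 41, 1] (3 cycles, including the fixed point 0).
3 cycles on 83: each ℓ→(−1)^(ℓ−1), product (−1)^80 = +1.
The Jacobi symbol (40|83) = +1 (Zolotarev) agrees.

+1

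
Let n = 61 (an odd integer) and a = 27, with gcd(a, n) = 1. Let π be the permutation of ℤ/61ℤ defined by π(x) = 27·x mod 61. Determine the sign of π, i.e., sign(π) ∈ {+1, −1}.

+1

Trace 9: π^k(9) = [9, 60, 34, 3, 20, 52, 1] for k=0..6.
7 cycles of lengths [10, 10, 10, 10, 10, 10, 1].
n − c = 61 − 7 = 54; sign = (−1)^54 = +1.
The Jacobi symbol (27|61) = +1 (Zolotarev) agrees.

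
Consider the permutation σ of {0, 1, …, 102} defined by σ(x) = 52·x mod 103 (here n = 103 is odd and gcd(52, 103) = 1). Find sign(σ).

Orbit of 83 under x↦52x: [83, 93, 98, 49, 76, 38, 19]… (length divides ord_103(52)).
Decompose π into cycles: lengths [51, 51, 1] (3 cycles, including the fixed point 0).
n − c = 103 − 3 = 100; sign = (−1)^100 = +1.

+1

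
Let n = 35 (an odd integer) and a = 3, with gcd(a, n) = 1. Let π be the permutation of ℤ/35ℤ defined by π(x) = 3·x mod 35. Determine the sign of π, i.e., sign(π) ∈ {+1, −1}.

Start at x=27: 27 → 11 → 33 → 29 → 17 → 16 → 13 → … (one orbit).
The orbit structure of x ↦ 3x mod 35: 5 orbits of sizes [12, 12, 6, 4, 1].
With 5 cycles on 35 points, sign = (−1)^{35−5} = +1.

+1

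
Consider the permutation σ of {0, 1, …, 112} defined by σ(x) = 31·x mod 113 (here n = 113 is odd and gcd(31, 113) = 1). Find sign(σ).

Start at x=31: 31 → 57 → 72 → 85 → 36 → 99 → 18 → … (one orbit).
Cycle type of π: 56×2 + 1; total 3 cycles.
With 3 cycles on 113 points, sign = (−1)^{113−3} = +1.
(31|113)_J = +1 (Zolotarev's lemma cross-check).

+1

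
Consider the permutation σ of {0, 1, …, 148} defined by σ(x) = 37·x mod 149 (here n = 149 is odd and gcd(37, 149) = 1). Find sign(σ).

Orbit of 36 under x↦37x: [36, 140, 114, 46, 63, 96, 125]… (length divides ord_149(37)).
Decompose π into cycles: lengths [37, 37, 37, 37, 1] (5 cycles, including the fixed point 0).
sign(π) = (−1)^{n − #cycles} = (−1)^{149−5} = (−1)^144 = +1.

+1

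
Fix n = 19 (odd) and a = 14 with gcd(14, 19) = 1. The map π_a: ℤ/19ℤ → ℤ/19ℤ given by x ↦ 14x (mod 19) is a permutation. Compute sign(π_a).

Start at x=7: 7 → 3 → 4 → 18 → 5 → 13 → 11 → … (one orbit).
Cycle lengths of π_14 on ℤ/19ℤ: [18, 1]; 2 cycles in total.
With 2 cycles on 19 points, sign = (−1)^{19−2} = -1.

-1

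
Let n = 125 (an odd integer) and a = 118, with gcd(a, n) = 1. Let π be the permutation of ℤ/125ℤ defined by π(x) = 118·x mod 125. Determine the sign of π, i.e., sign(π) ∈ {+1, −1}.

Start at x=57: 57 → 101 → 43 → 74 → 107 → 1 → 118 → … (one orbit).
12 cycles of lengths [20, 20, 20, 20, 20, 4, 4, 4, 4, 4, 4, 1].
With 12 cycles on 125 points, sign = (−1)^{125−12} = -1.
Via Zolotarev, sign(π_{118}) = (118|125) = -1.

-1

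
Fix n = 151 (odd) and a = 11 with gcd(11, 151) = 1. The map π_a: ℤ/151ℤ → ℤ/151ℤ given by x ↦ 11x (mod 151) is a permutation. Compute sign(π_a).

Trace 55: π^k(55) = [55, 1, 11, 121, 123, 145, 85] for k=0..6.
3 cycles of lengths [75, 75, 1].
151 − 3 = 148 transpositions; sign(π) = (−1)^148 = +1.
Check: (11/151) = +1 by Zolotarev.

+1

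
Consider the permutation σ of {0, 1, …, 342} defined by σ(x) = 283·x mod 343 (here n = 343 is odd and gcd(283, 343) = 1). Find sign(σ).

Trace 135: π^k(135) = [135, 132, 312, 145, 218, 297, 16] for k=0..6.
Cycle type of π: 294 + 42 + 6 + 1; total 4 cycles.
With 4 cycles on 343 points, sign = (−1)^{343−4} = -1.

-1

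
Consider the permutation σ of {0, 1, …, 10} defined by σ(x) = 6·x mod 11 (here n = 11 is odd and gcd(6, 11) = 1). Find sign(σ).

-1

Start at x=8: 8 → 4 → 2 → 1 → 6 → 3 → 7 → … (one orbit).
2 cycles of lengths [10, 1].
With 2 cycles on 11 points, sign = (−1)^{11−2} = -1.
(6|11)_J = -1 (Zolotarev's lemma cross-check).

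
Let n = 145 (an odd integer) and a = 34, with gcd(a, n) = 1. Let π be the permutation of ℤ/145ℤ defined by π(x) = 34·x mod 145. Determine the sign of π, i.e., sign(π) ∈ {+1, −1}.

+1

Trace 1: π^k(1) = [1, 34, 141, 9, 16, 109, 81] for k=0..6.
π_34 has 13 disjoint cycles with lengths [14, 14, 14, 14, 14, 14, 14, 14, 14, 14, 2, 2, 1] on {0,…,144}.
145 − 13 = 132 transpositions; sign(π) = (−1)^132 = +1.
(34|145)_J = +1 (Zolotarev's lemma cross-check).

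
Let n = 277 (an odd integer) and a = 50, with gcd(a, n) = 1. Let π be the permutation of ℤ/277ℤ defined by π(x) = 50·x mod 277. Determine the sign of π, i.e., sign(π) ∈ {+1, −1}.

-1

Trace 273: π^k(273) = [273, 77, 249, 262, 81, 172, 13] for k=0..6.
π_50 has 2 disjoint cycles with lengths [276, 1] on {0,…,276}.
sign(π) = (−1)^{n − #cycles} = (−1)^{277−2} = (−1)^275 = -1.
The Jacobi symbol (50|277) = -1 (Zolotarev) agrees.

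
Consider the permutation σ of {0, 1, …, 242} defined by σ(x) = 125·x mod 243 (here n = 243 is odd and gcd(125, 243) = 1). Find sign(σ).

-1

Trace 35: π^k(35) = [35, 1, 125, 73, 134, 226, 62] for k=0..6.
The orbit structure of x ↦ 125x mod 243: 14 orbits of sizes [54, 54, 54, 18, 18, 18, 6, 6, 6, 2, 2, 2, 2, 1].
Σ(ℓ_i−1) = 243−14 = 229; sign = (−1)^229 = -1.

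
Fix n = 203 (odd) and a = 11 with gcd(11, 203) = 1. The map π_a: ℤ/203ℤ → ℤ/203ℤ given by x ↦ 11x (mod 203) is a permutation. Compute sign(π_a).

Start at x=37: 37 → 1 → 11 → 121 → 113 → 25 → 72 → … (one orbit).
Cycle type of π: 84×2 + 28 + 3×2 + 1; total 6 cycles.
Σ(ℓ_i−1) = 203−6 = 197; sign = (−1)^197 = -1.

-1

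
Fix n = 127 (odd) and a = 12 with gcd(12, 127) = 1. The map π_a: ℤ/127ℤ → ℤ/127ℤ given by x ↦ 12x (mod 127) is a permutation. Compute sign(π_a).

Orbit of 26 under x↦12x: [26, 58, 61, 97, 21, 125, 103]… (length divides ord_127(12)).
Decompose π into cycles: lengths [126, 1] (2 cycles, including the fixed point 0).
Σ(ℓ_i−1) = 127−2 = 125; sign = (−1)^125 = -1.

-1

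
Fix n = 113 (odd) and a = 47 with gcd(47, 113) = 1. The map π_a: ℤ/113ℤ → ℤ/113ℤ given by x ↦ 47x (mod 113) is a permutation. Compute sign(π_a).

-1

Trace 11: π^k(11) = [11, 65, 4, 75, 22, 17, 8] for k=0..6.
Decompose π into cycles: lengths [112, 1] (2 cycles, including the fixed point 0).
2 cycles on 113: each ℓ→(−1)^(ℓ−1), product (−1)^111 = -1.
Via Zolotarev, sign(π_{47}) = (47|113) = -1.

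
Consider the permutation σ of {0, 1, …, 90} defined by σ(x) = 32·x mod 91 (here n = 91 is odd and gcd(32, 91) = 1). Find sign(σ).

Trace 4: π^k(4) = [4, 37, 1, 32, 23, 8, 74] for k=0..6.
Cycle type of π: 12×7 + 3×2 + 1; total 10 cycles.
Σ(ℓ_i−1) = 91−10 = 81; sign = (−1)^81 = -1.
(32|91)_J = -1 (Zolotarev's lemma cross-check).

-1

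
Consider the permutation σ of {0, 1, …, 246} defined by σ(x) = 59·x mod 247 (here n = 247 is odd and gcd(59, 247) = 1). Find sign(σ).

+1

Orbit of 120 under x↦59x: [120, 164, 43, 67, 1, 59, 23]… (length divides ord_247(59)).
9 cycles of lengths [36, 36, 36, 36, 36, 36, 18, 12, 1].
With 9 cycles on 247 points, sign = (−1)^{247−9} = +1.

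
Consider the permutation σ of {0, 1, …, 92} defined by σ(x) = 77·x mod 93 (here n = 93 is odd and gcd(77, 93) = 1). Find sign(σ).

+1

Orbit of 23 under x↦77x: [23, 4, 29, 1, 77, 70, 89]… (length divides ord_93(77)).
11 cycles of lengths [10, 10, 10, 10, 10, 10, 10, 10, 10, 2, 1].
Σ(ℓ_i−1) = 93−11 = 82; sign = (−1)^82 = +1.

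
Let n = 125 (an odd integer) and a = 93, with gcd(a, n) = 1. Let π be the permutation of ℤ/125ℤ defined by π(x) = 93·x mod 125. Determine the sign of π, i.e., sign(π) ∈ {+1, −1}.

-1

Start at x=18: 18 → 49 → 57 → 51 → 118 → 99 → 82 → … (one orbit).
12 cycles of lengths [20, 20, 20, 20, 20, 4, 4, 4, 4, 4, 4, 1].
sign(π) = (−1)^{n − #cycles} = (−1)^{125−12} = (−1)^113 = -1.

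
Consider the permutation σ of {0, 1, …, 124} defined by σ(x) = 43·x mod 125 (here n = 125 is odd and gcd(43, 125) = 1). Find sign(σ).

-1

Start at x=124: 124 → 82 → 26 → 118 → 74 → 57 → 76 → … (one orbit).
Cycle lengths of π_43 on ℤ/125ℤ: [20, 20, 20, 20, 20, 4, 4, 4, 4, 4, 4, 1]; 12 cycles in total.
12 cycles on 125: each ℓ→(−1)^(ℓ−1), product (−1)^113 = -1.
Check: (43/125) = -1 by Zolotarev.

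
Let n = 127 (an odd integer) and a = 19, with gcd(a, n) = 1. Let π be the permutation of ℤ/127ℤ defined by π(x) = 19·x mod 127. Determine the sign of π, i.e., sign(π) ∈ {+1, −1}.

+1

Start at x=1: 1 → 19 → 107 → 1 (one orbit).
Decompose π into cycles: lengths [3, 3, 3, 3, 3, 3, 3, 3, 3, 3, 3, 3, 3, 3, 3, 3, 3, 3, 3, 3, 3, 3, 3, 3, 3, 3, 3, 3, 3, 3, 3, 3, 3, 3, 3, 3, 3, 3, 3, 3, 3, 3, 1] (43 cycles, including the fixed point 0).
sign(π) = (−1)^{n − #cycles} = (−1)^{127−43} = (−1)^84 = +1.
(19|127)_J = +1 (Zolotarev's lemma cross-check).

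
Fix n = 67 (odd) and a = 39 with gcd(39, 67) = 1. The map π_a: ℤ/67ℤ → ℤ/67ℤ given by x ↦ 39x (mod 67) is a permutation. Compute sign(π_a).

Trace 19: π^k(19) = [19, 4, 22, 54, 29, 59, 23] for k=0..6.
The orbit structure of x ↦ 39x mod 67: 3 orbits of sizes [33, 33, 1].
sign(π) = (−1)^{n − #cycles} = (−1)^{67−3} = (−1)^64 = +1.

+1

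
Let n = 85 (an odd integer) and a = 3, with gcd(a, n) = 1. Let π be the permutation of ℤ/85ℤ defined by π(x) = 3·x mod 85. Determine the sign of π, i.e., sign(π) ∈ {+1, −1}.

+1

Trace 73: π^k(73) = [73, 49, 62, 16, 48, 59, 7] for k=0..6.
π_3 has 7 disjoint cycles with lengths [16, 16, 16, 16, 16, 4, 1] on {0,…,84}.
7 cycles on 85: each ℓ→(−1)^(ℓ−1), product (−1)^78 = +1.
(3|85)_J = +1 (Zolotarev's lemma cross-check).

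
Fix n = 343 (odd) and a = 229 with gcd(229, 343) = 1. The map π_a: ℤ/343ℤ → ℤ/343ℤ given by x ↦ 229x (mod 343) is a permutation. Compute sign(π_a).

Trace 124: π^k(124) = [124, 270, 90, 30, 10, 232, 306] for k=0..6.
Cycle lengths of π_229 on ℤ/343ℤ: [294, 42, 6, 1]; 4 cycles in total.
Σ(ℓ_i−1) = 343−4 = 339; sign = (−1)^339 = -1.

-1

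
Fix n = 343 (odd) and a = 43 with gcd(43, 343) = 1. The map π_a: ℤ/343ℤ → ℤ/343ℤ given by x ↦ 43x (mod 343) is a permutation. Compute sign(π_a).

Trace 8: π^k(8) = [8, 1, 43, 134, 274, 120, 15] for k=0..6.
π_43 has 19 disjoint cycles with lengths [49, 49, 49, 49, 49, 49, 7, 7, 7, 7, 7, 7, 1, 1, 1, 1, 1, 1, 1] on {0,…,342}.
343 − 19 = 324 transpositions; sign(π) = (−1)^324 = +1.

+1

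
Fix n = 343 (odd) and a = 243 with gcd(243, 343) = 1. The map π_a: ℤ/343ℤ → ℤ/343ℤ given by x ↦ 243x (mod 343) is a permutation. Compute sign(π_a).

-1

Start at x=53: 53 → 188 → 65 → 17 → 15 → 215 → 109 → … (one orbit).
π_243 has 4 disjoint cycles with lengths [294, 42, 6, 1] on {0,…,342}.
sign(π) = (−1)^{n − #cycles} = (−1)^{343−4} = (−1)^339 = -1.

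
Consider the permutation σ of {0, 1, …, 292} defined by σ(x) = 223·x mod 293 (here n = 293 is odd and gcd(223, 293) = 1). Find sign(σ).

Start at x=30: 30 → 244 → 207 → 160 → 227 → 225 → 72 → … (one orbit).
2 cycles of lengths [292, 1].
n − c = 293 − 2 = 291; sign = (−1)^291 = -1.

-1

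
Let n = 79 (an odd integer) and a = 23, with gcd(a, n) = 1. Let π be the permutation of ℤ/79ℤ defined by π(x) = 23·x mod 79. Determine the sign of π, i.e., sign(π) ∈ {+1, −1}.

Trace 23: π^k(23) = [23, 55, 1] for k=0..2.
27 cycles of lengths [3, 3, 3, 3, 3, 3, 3, 3, 3, 3, 3, 3, 3, 3, 3, 3, 3, 3, 3, 3, 3, 3, 3, 3, 3, 3, 1].
Σ(ℓ_i−1) = 79−27 = 52; sign = (−1)^52 = +1.
Check: (23/79) = +1 by Zolotarev.

+1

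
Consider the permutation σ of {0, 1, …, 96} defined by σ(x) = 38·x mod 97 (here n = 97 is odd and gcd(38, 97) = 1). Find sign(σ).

Start at x=67: 67 → 24 → 39 → 27 → 56 → 91 → 63 → … (one orbit).
The orbit structure of x ↦ 38x mod 97: 2 orbits of sizes [96, 1].
sign(π) = (−1)^{n − #cycles} = (−1)^{97−2} = (−1)^95 = -1.
Check: (38/97) = -1 by Zolotarev.

-1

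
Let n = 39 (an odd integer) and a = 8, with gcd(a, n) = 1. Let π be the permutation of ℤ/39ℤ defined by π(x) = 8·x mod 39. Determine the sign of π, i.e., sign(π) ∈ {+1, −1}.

Start at x=25: 25 → 5 → 1 → 8 → 25 (one orbit).
Cycle lengths of π_8 on ℤ/39ℤ: [4, 4, 4, 4, 4, 4, 4, 4, 4, 2, 1]; 11 cycles in total.
11 cycles on 39: each ℓ→(−1)^(ℓ−1), product (−1)^28 = +1.
(8|39)_J = +1 (Zolotarev's lemma cross-check).

+1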